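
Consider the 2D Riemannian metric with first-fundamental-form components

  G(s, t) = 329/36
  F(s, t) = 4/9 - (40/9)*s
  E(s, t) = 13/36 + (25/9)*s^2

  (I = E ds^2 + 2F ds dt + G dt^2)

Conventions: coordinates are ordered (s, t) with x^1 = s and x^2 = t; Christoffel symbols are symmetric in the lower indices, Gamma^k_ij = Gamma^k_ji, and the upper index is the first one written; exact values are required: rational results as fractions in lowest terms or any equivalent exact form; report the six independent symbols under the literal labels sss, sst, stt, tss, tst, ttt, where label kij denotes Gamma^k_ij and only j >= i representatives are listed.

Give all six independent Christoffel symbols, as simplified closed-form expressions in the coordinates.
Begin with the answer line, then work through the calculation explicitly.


Answer: Gamma_sss = (7300*s + 2560)/(7300*s^2 + 5120*s + 4021), Gamma_sst = 0, Gamma_stt = 0, Gamma_tss = (-1600*s - 2080)/(7300*s^2 + 5120*s + 4021), Gamma_tst = 0, Gamma_ttt = 0

E = 13/36 + (25/9)*s^2; F = 4/9 - (40/9)*s; G = 329/36
Gamma^k_ij = (1/2) g^{kl} (d_i g_jl + d_j g_il - d_l g_ij), with g^inv = (1/(EG-F^2)) [[G, -F], [-F, E]]
first partials: E_s = (50/9)*s, E_t = 0, F_s = -40/9, F_t = 0, G_s = 0, G_t = 0
D = EG - F^2 = 4021/1296 + (320/81)*s + (1825/324)*s^2
expanded: Gamma^s_ss = (G E_s - 2F F_s + F E_t)/(2D), Gamma^s_st = (G E_t - F G_s)/(2D), Gamma^s_tt = (2G F_t - G G_s - F G_t)/(2D), Gamma^t_ss = (2E F_s - E E_t - F E_s)/(2D), Gamma^t_st = (E G_s - F E_t)/(2D), Gamma^t_tt = (E G_t - 2F F_t + F G_s)/(2D); substitute and cancel common factors


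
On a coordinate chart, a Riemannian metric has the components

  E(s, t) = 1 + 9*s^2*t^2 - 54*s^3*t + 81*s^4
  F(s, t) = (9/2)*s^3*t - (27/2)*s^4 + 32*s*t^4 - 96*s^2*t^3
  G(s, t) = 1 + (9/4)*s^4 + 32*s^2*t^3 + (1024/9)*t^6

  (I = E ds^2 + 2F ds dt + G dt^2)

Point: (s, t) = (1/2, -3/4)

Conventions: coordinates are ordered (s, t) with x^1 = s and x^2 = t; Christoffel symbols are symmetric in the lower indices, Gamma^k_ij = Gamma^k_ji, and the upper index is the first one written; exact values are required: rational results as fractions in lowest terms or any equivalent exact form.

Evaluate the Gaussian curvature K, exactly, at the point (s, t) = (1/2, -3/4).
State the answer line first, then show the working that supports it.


Answer: K = -209664/885481

E = 793/64, F = 891/64, G = 1153/64, EG - F^2 = 941/32 at the point
E_s = 1215/16, E_t = -81/8, F_s = 1323/32, F_t = -1071/16, G_s = -99/8, G_t = -297/2
E_tt = 9/2, F_st = -1701/8, G_ss = -81/4
K follows from Brioschi's formula, (det M1 - det M2)/(EG - F^2)^2.
M1 = [[-E_tt/2 + F_st - G_ss/2, E_s/2, F_s - E_t/2], [F_t - G_s/2, E, F], [G_t/2, F, G]] = [[-819/4, 1215/32, 1485/32], [-243/4, 793/64, 891/64], [-297/4, 891/64, 1153/64]]; det M1 = -34389/128
M2 = [[0, E_t/2, G_s/2], [E_t/2, E, F], [G_s/2, F, G]] = [[0, -81/16, -99/16], [-81/16, 793/64, 891/64], [-99/16, 891/64, 1153/64]]; det M2 = -8181/128
det M1 - det M2 = -819/4; K = -819/4 / (941/32)^2 = -209664/885481


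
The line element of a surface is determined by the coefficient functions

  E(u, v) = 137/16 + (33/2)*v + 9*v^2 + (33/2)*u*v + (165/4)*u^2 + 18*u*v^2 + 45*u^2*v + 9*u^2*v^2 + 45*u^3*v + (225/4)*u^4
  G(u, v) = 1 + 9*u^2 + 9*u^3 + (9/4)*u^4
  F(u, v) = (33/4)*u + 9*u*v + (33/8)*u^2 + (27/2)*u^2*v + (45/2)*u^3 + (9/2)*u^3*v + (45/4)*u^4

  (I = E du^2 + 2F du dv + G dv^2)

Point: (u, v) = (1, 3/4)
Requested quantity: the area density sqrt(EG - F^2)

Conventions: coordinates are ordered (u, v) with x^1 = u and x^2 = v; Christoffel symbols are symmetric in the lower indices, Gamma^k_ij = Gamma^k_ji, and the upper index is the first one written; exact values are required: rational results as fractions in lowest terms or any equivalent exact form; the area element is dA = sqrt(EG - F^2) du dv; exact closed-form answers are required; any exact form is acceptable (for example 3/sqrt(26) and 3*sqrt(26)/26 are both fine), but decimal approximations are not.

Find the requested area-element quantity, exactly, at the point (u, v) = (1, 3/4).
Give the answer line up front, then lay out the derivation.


Answer: sqrt(EG - F^2) = sqrt(3821)/4

E = 3497/16, F = 531/8, G = 85/4; EG - F^2 = 3821/16


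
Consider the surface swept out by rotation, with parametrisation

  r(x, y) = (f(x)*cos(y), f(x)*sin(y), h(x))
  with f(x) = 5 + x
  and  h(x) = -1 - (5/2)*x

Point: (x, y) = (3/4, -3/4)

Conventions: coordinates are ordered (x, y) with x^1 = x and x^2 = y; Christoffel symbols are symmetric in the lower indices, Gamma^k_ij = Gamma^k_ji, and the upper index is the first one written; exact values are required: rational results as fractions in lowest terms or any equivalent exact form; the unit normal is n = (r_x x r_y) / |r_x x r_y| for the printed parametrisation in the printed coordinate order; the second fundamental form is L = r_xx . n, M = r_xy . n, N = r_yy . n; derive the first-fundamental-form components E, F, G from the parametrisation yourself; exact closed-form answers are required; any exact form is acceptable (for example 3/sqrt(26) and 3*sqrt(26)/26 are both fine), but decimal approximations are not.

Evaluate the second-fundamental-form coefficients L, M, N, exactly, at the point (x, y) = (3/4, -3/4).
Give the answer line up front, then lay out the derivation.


Answer: L = 0, M = 0, N = -115*sqrt(29)/116

f = 23/4, f' = 1, f'' = 0, h' = -5/2, h'' = 0
E = 29/4, F = 0, G = 529/16; answer radicand W^2 = 29/4
unnormalised second-form numerators: l = 0, m = 0, n = -115/8; L = l/sqrt(29/4), and similarly M = m/sqrt(W^2), N = n/sqrt(W^2)


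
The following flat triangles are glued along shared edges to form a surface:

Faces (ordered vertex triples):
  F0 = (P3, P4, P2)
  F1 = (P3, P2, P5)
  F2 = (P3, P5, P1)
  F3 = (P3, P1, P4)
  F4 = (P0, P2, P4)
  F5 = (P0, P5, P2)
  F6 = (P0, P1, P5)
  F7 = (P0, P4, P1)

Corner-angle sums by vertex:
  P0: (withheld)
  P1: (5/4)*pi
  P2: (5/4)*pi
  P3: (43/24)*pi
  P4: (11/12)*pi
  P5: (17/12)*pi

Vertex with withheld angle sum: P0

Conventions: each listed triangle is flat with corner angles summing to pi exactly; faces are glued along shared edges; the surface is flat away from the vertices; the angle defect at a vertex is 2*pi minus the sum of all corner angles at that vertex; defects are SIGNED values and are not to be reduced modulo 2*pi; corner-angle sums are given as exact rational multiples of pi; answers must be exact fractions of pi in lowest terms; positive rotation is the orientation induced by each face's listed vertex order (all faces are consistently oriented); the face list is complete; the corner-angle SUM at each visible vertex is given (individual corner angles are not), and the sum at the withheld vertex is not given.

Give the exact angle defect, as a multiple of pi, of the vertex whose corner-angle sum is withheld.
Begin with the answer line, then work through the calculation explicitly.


Answer: defect(P0) = (5/8)*pi

V = 6, E = 12, F = 8; chi = V - E + F = 2
Gauss-Bonnet: total defect = 2*pi*chi = 4*pi; visible defects sum to (27/8)*pi


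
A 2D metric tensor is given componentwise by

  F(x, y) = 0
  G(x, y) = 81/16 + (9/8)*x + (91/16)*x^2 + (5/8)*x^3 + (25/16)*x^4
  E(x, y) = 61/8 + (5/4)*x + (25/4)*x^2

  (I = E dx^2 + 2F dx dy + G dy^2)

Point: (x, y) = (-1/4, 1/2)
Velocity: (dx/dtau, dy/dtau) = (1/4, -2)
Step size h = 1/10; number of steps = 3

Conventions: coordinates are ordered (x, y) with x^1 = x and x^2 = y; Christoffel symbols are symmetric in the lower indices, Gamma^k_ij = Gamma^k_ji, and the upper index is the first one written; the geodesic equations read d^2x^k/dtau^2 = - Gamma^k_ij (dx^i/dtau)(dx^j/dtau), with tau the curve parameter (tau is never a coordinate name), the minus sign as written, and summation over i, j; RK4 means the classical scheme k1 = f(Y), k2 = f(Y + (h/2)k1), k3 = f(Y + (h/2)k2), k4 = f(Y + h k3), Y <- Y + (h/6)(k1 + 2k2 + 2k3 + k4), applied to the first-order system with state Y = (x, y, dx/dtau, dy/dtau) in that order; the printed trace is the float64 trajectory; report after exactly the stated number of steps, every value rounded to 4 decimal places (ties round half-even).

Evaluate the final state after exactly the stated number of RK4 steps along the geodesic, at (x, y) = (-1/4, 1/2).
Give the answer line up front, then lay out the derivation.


Answer: x = -0.1920, y = -0.1055, dx/dtau = 0.1447, dy/dtau = -2.0314

f(Y) = (dx/dtau, dy/dtau, -Gamma^x_ij Y'^i Y'^j, -Gamma^y_ij Y'^i Y'^j) with the Gammas evaluated at the stage position; h = 0.100000; intermediate values shown to 6 dp
step 0: x = -0.2500, y = 0.5000, dx/dtau = 0.2500, dy/dtau = -2.0000
step 1:
  k1: at (x, y) = (-0.250000, 0.500000), (dx/dtau, dy/dtau) = (0.250000, -2.000000); Gamma_xxx = -0.121704, Gamma_xxy = 0.000000, Gamma_xyy = 0.110294, Gamma_yxx = 0.000000, Gamma_yxy = -0.165517, Gamma_yyy = 0.000000; k1 = (0.250000, -2.000000, -0.433570, -0.165517)
  k2: at (x, y) = (-0.237500, 0.400000), (dx/dtau, dy/dtau) = (0.228322, -2.008276); Gamma_xxx = -0.111888, Gamma_xxy = 0.000000, Gamma_xyy = 0.101198, Gamma_yxx = 0.000000, Gamma_yxy = -0.152026, Gamma_yyy = 0.000000; k2 = (0.228322, -2.008276, -0.402314, -0.139417)
  k3: at (x, y) = (-0.238584, 0.399586), (dx/dtau, dy/dtau) = (0.229884, -2.006971); Gamma_xxx = -0.112743, Gamma_xxy = 0.000000, Gamma_xyy = 0.101987, Gamma_yxx = 0.000000, Gamma_yxy = -0.153199, Gamma_yyy = 0.000000; k3 = (0.229884, -2.006971, -0.404840, -0.141363)
  k4: at (x, y) = (-0.227012, 0.299303), (dx/dtau, dy/dtau) = (0.209516, -2.014136); Gamma_xxx = -0.103587, Gamma_xxy = 0.000000, Gamma_xyy = 0.093546, Gamma_yxx = 0.000000, Gamma_yxy = -0.140645, Gamma_yyy = 0.000000; k4 = (0.209516, -2.014136, -0.374945, -0.118702)
  Y <- Y + (h/6)(k1 + 2k2 + 2k3 + k4): x = -0.2271, y = 0.2993, dx/dtau = 0.2096, dy/dtau = -2.0141
step 2:
  k1: at (x, y) = (-0.227068, 0.299256), (dx/dtau, dy/dtau) = (0.209620, -2.014096); Gamma_xxx = -0.103632, Gamma_xxy = 0.000000, Gamma_xyy = 0.093587, Gamma_yxx = 0.000000, Gamma_yxy = -0.140706, Gamma_yyy = 0.000000; k1 = (0.209620, -2.014096, -0.375091, -0.118811)
  k2: at (x, y) = (-0.216587, 0.198551), (dx/dtau, dy/dtau) = (0.190865, -2.020037); Gamma_xxx = -0.095282, Gamma_xxy = 0.000000, Gamma_xyy = 0.085925, Gamma_yxx = 0.000000, Gamma_yxy = -0.129283, Gamma_yyy = 0.000000; k2 = (0.190865, -2.020037, -0.347152, -0.099691)
  k3: at (x, y) = (-0.217525, 0.198254), (dx/dtau, dy/dtau) = (0.192262, -2.019081); Gamma_xxx = -0.096032, Gamma_xxy = 0.000000, Gamma_xyy = 0.086611, Gamma_yxx = 0.000000, Gamma_yxy = -0.130307, Gamma_yyy = 0.000000; k3 = (0.192262, -2.019081, -0.349538, -0.101168)
  k4: at (x, y) = (-0.207842, 0.097348), (dx/dtau, dy/dtau) = (0.174666, -2.024213); Gamma_xxx = -0.088277, Gamma_xxy = 0.000000, Gamma_xyy = 0.079521, Gamma_yxx = 0.000000, Gamma_yxy = -0.119716, Gamma_yyy = 0.000000; k4 = (0.174666, -2.024213, -0.323140, -0.084654)
  Y <- Y + (h/6)(k1 + 2k2 + 2k3 + k4): x = -0.2079, y = 0.0973, dx/dtau = 0.1748, dy/dtau = -2.0242
step 3:
  k1: at (x, y) = (-0.207892, 0.097314), (dx/dtau, dy/dtau) = (0.174759, -2.024183); Gamma_xxx = -0.088317, Gamma_xxy = 0.000000, Gamma_xyy = 0.079558, Gamma_yxx = 0.000000, Gamma_yxy = -0.119771, Gamma_yyy = 0.000000; k1 = (0.174759, -2.024183, -0.323278, -0.084737)
  k2: at (x, y) = (-0.199154, -0.003895), (dx/dtau, dy/dtau) = (0.158596, -2.028420); Gamma_xxx = -0.081285, Gamma_xxy = 0.000000, Gamma_xyy = 0.073150, Gamma_yxx = 0.000000, Gamma_yxy = -0.110182, Gamma_yyy = 0.000000; k2 = (0.158596, -2.028420, -0.298929, -0.070891)
  k3: at (x, y) = (-0.199962, -0.004107), (dx/dtau, dy/dtau) = (0.159813, -2.027727); Gamma_xxx = -0.081937, Gamma_xxy = 0.000000, Gamma_xyy = 0.073743, Gamma_yxx = 0.000000, Gamma_yxy = -0.111070, Gamma_yyy = 0.000000; k3 = (0.159813, -2.027727, -0.301114, -0.071986)
  k4: at (x, y) = (-0.191911, -0.105459), (dx/dtau, dy/dtau) = (0.144648, -2.031381); Gamma_xxx = -0.075433, Gamma_xxy = 0.000000, Gamma_xyy = 0.067831, Gamma_yxx = 0.000000, Gamma_yxy = -0.102211, Gamma_yyy = 0.000000; k4 = (0.144648, -2.031381, -0.278327, -0.060067)
  Y <- Y + (h/6)(k1 + 2k2 + 2k3 + k4): x = -0.1920, y = -0.1055, dx/dtau = 0.1447, dy/dtau = -2.0314


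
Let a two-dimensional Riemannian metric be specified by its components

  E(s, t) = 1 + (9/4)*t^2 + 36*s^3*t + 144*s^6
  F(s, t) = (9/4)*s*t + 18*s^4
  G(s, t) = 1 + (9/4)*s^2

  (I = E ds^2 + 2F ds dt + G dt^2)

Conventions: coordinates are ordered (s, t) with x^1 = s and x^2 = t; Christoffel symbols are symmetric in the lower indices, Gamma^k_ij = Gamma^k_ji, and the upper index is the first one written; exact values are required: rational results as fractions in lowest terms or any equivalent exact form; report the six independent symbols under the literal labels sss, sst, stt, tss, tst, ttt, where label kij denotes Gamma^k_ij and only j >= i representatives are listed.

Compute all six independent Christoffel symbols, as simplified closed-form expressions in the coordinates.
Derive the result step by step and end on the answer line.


E = 1 + (9/4)*t^2 + 36*s^3*t + 144*s^6; F = (9/4)*s*t + 18*s^4; G = 1 + (9/4)*s^2
Gamma^k_ij = (1/2) g^{kl} (d_i g_jl + d_j g_il - d_l g_ij), with g^inv = (1/(EG-F^2)) [[G, -F], [-F, E]]
first partials: E_s = 108*s^2*t + 864*s^5, E_t = (9/2)*t + 36*s^3, F_s = (9/4)*t + 72*s^3, F_t = (9/4)*s, G_s = (9/2)*s, G_t = 0
D = EG - F^2 = 1 + (9/4)*t^2 + (9/4)*s^2 + 36*s^3*t + 144*s^6
expanded: Gamma^s_ss = (G E_s - 2F F_s + F E_t)/(2D), Gamma^s_st = (G E_t - F G_s)/(2D), Gamma^s_tt = (2G F_t - G G_s - F G_t)/(2D), Gamma^t_ss = (2E F_s - E E_t - F E_s)/(2D), Gamma^t_st = (E G_s - F E_t)/(2D), Gamma^t_tt = (E G_t - 2F F_t + F G_s)/(2D); substitute and cancel common factors

Answer: Gamma_sss = (1728*s^5 + 216*s^2*t)/(576*s^6 + 144*s^3*t + 9*s^2 + 9*t^2 + 4), Gamma_sst = (72*s^3 + 9*t)/(576*s^6 + 144*s^3*t + 9*s^2 + 9*t^2 + 4), Gamma_stt = 0, Gamma_tss = 216*s^3/(576*s^6 + 144*s^3*t + 9*s^2 + 9*t^2 + 4), Gamma_tst = 9*s/(576*s^6 + 144*s^3*t + 9*s^2 + 9*t^2 + 4), Gamma_ttt = 0


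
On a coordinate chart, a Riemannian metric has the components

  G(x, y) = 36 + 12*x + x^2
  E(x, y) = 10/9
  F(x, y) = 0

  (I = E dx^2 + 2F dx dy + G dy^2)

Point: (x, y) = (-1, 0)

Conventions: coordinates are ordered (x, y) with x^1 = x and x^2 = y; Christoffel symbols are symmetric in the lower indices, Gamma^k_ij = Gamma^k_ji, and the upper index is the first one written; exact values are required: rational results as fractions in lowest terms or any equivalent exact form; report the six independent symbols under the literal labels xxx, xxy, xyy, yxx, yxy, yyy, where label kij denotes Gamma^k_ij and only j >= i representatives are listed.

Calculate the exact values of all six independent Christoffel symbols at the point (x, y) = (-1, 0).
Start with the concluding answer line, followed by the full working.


Answer: Gamma_xxx = 0, Gamma_xxy = 0, Gamma_xyy = -9/2, Gamma_yxx = 0, Gamma_yxy = 1/5, Gamma_yyy = 0

E = 10/9, F = 0, G = 25 at the point
E_x = 0, E_y = 0, F_x = 0, F_y = 0, G_x = 10, G_y = 0
EG - F^2 = 250/9;  g^inv = (9/250) * [[25, 0], [0, 10/9]]
first-kind symbols [ij,l] = (1/2)(d_i g_jl + d_j g_il - d_l g_ij): [xx,x] = E_x/2 = 0, [xx,y] = F_x - E_y/2 = 0, [xy,x] = E_y/2 = 0, [xy,y] = G_x/2 = 5, [yy,x] = F_y - G_x/2 = -5, [yy,y] = G_y/2 = 0
Gamma^x_ij = (G*[ij,x] - F*[ij,y])/(EG - F^2), Gamma^y_ij = (E*[ij,y] - F*[ij,x])/(EG - F^2)


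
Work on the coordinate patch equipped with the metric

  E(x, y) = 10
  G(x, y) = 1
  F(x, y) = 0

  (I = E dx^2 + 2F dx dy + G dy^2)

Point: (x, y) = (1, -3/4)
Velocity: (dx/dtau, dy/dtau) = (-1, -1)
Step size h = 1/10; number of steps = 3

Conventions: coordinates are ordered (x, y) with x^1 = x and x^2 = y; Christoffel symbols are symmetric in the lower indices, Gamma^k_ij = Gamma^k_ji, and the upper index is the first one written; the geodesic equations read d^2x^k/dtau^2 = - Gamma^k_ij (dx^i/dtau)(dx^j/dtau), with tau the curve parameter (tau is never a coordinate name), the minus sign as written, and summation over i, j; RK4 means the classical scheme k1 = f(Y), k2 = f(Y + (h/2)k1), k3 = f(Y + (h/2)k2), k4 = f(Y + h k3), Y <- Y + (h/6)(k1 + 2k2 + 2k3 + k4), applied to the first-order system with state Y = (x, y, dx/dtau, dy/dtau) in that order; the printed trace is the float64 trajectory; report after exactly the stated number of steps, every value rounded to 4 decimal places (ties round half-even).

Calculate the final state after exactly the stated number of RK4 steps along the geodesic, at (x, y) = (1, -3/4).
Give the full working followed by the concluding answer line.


f(Y) = (dx/dtau, dy/dtau, -Gamma^x_ij Y'^i Y'^j, -Gamma^y_ij Y'^i Y'^j) with the Gammas evaluated at the stage position; h = 0.100000; intermediate values shown to 6 dp
step 0: x = 1.0000, y = -0.7500, dx/dtau = -1.0000, dy/dtau = -1.0000
step 1:
  k1: at (x, y) = (1.000000, -0.750000), (dx/dtau, dy/dtau) = (-1.000000, -1.000000); Gamma_xxx = 0.000000, Gamma_xxy = 0.000000, Gamma_xyy = 0.000000, Gamma_yxx = 0.000000, Gamma_yxy = 0.000000, Gamma_yyy = 0.000000; k1 = (-1.000000, -1.000000, 0.000000, 0.000000)
  k2: at (x, y) = (0.950000, -0.800000), (dx/dtau, dy/dtau) = (-1.000000, -1.000000); Gamma_xxx = 0.000000, Gamma_xxy = 0.000000, Gamma_xyy = 0.000000, Gamma_yxx = 0.000000, Gamma_yxy = 0.000000, Gamma_yyy = 0.000000; k2 = (-1.000000, -1.000000, 0.000000, 0.000000)
  k3: at (x, y) = (0.950000, -0.800000), (dx/dtau, dy/dtau) = (-1.000000, -1.000000); Gamma_xxx = 0.000000, Gamma_xxy = 0.000000, Gamma_xyy = 0.000000, Gamma_yxx = 0.000000, Gamma_yxy = 0.000000, Gamma_yyy = 0.000000; k3 = (-1.000000, -1.000000, 0.000000, 0.000000)
  k4: at (x, y) = (0.900000, -0.850000), (dx/dtau, dy/dtau) = (-1.000000, -1.000000); Gamma_xxx = 0.000000, Gamma_xxy = 0.000000, Gamma_xyy = 0.000000, Gamma_yxx = 0.000000, Gamma_yxy = 0.000000, Gamma_yyy = 0.000000; k4 = (-1.000000, -1.000000, 0.000000, 0.000000)
  Y <- Y + (h/6)(k1 + 2k2 + 2k3 + k4): x = 0.9000, y = -0.8500, dx/dtau = -1.0000, dy/dtau = -1.0000
step 2:
  k1: at (x, y) = (0.900000, -0.850000), (dx/dtau, dy/dtau) = (-1.000000, -1.000000); Gamma_xxx = 0.000000, Gamma_xxy = 0.000000, Gamma_xyy = 0.000000, Gamma_yxx = 0.000000, Gamma_yxy = 0.000000, Gamma_yyy = 0.000000; k1 = (-1.000000, -1.000000, 0.000000, 0.000000)
  k2: at (x, y) = (0.850000, -0.900000), (dx/dtau, dy/dtau) = (-1.000000, -1.000000); Gamma_xxx = 0.000000, Gamma_xxy = 0.000000, Gamma_xyy = 0.000000, Gamma_yxx = 0.000000, Gamma_yxy = 0.000000, Gamma_yyy = 0.000000; k2 = (-1.000000, -1.000000, 0.000000, 0.000000)
  k3: at (x, y) = (0.850000, -0.900000), (dx/dtau, dy/dtau) = (-1.000000, -1.000000); Gamma_xxx = 0.000000, Gamma_xxy = 0.000000, Gamma_xyy = 0.000000, Gamma_yxx = 0.000000, Gamma_yxy = 0.000000, Gamma_yyy = 0.000000; k3 = (-1.000000, -1.000000, 0.000000, 0.000000)
  k4: at (x, y) = (0.800000, -0.950000), (dx/dtau, dy/dtau) = (-1.000000, -1.000000); Gamma_xxx = 0.000000, Gamma_xxy = 0.000000, Gamma_xyy = 0.000000, Gamma_yxx = 0.000000, Gamma_yxy = 0.000000, Gamma_yyy = 0.000000; k4 = (-1.000000, -1.000000, 0.000000, 0.000000)
  Y <- Y + (h/6)(k1 + 2k2 + 2k3 + k4): x = 0.8000, y = -0.9500, dx/dtau = -1.0000, dy/dtau = -1.0000
step 3:
  k1: at (x, y) = (0.800000, -0.950000), (dx/dtau, dy/dtau) = (-1.000000, -1.000000); Gamma_xxx = 0.000000, Gamma_xxy = 0.000000, Gamma_xyy = 0.000000, Gamma_yxx = 0.000000, Gamma_yxy = 0.000000, Gamma_yyy = 0.000000; k1 = (-1.000000, -1.000000, 0.000000, 0.000000)
  k2: at (x, y) = (0.750000, -1.000000), (dx/dtau, dy/dtau) = (-1.000000, -1.000000); Gamma_xxx = 0.000000, Gamma_xxy = 0.000000, Gamma_xyy = 0.000000, Gamma_yxx = 0.000000, Gamma_yxy = 0.000000, Gamma_yyy = 0.000000; k2 = (-1.000000, -1.000000, 0.000000, 0.000000)
  k3: at (x, y) = (0.750000, -1.000000), (dx/dtau, dy/dtau) = (-1.000000, -1.000000); Gamma_xxx = 0.000000, Gamma_xxy = 0.000000, Gamma_xyy = 0.000000, Gamma_yxx = 0.000000, Gamma_yxy = 0.000000, Gamma_yyy = 0.000000; k3 = (-1.000000, -1.000000, 0.000000, 0.000000)
  k4: at (x, y) = (0.700000, -1.050000), (dx/dtau, dy/dtau) = (-1.000000, -1.000000); Gamma_xxx = 0.000000, Gamma_xxy = 0.000000, Gamma_xyy = 0.000000, Gamma_yxx = 0.000000, Gamma_yxy = 0.000000, Gamma_yyy = 0.000000; k4 = (-1.000000, -1.000000, 0.000000, 0.000000)
  Y <- Y + (h/6)(k1 + 2k2 + 2k3 + k4): x = 0.7000, y = -1.0500, dx/dtau = -1.0000, dy/dtau = -1.0000

Answer: x = 0.7000, y = -1.0500, dx/dtau = -1.0000, dy/dtau = -1.0000


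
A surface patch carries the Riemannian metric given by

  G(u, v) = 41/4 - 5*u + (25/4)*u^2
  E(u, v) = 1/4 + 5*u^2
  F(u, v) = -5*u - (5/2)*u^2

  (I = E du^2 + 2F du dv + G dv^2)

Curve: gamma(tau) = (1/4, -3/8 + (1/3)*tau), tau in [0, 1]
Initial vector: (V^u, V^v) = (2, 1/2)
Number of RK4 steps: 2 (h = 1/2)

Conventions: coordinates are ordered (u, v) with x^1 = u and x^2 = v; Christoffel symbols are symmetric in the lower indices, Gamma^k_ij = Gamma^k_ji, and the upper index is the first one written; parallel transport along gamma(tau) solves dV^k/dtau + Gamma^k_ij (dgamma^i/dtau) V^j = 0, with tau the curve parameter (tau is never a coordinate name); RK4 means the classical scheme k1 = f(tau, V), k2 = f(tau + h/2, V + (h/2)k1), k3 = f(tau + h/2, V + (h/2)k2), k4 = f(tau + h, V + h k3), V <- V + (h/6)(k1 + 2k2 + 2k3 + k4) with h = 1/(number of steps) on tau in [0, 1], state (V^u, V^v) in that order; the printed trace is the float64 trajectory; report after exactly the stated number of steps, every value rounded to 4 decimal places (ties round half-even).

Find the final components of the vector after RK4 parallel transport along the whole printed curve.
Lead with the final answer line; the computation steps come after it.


Answer: V^u = 1.7934, V^v = 0.5323

gamma'(tau) = (0, 1/3); f(tau, V)^k = -Gamma^k_ij(gamma(tau)) gamma'^i(tau) V^j; h = 1/2; intermediate values shown to 6 dp
curve data and Christoffel symbols at the stage parameters:
  tau = 0.000000: gamma = (0.250000, -0.375000), gamma' = (0.000000, 0.333333); Gamma_uuu = 0.892435, Gamma_uuv = -0.398936, Gamma_uvv = 2.664007, Gamma_vuu = -0.531915, Gamma_vuv = -0.159574, Gamma_vvv = 0.398936
  tau = 0.250000: gamma = (0.250000, -0.291667), gamma' = (0.000000, 0.333333); Gamma_uuu = 0.892435, Gamma_uuv = -0.398936, Gamma_uvv = 2.664007, Gamma_vuu = -0.531915, Gamma_vuv = -0.159574, Gamma_vvv = 0.398936
  tau = 0.500000: gamma = (0.250000, -0.208333), gamma' = (0.000000, 0.333333); Gamma_uuu = 0.892435, Gamma_uuv = -0.398936, Gamma_uvv = 2.664007, Gamma_vuu = -0.531915, Gamma_vuv = -0.159574, Gamma_vvv = 0.398936
  tau = 0.750000: gamma = (0.250000, -0.125000), gamma' = (0.000000, 0.333333); Gamma_uuu = 0.892435, Gamma_uuv = -0.398936, Gamma_uvv = 2.664007, Gamma_vuu = -0.531915, Gamma_vuv = -0.159574, Gamma_vvv = 0.398936
  tau = 1.000000: gamma = (0.250000, -0.041667), gamma' = (0.000000, 0.333333); Gamma_uuu = 0.892435, Gamma_uuv = -0.398936, Gamma_uvv = 2.664007, Gamma_vuu = -0.531915, Gamma_vuv = -0.159574, Gamma_vvv = 0.398936
step 0: V^u = 2.0000, V^v = 0.5000
step 1: k1 = (-0.178044, 0.039894), k2 = (-0.192819, 0.036200), k3 = (-0.192490, 0.036126), k4 = (-0.206882, 0.032372); V <- V + (h/6)(k1 + 2k2 + 2k3 + k4): V^u = 1.9037, V^v = 0.5181
step 2: k1 = (-0.206901, 0.032368), k2 = (-0.220965, 0.028540), k3 = (-0.220583, 0.028481), k4 = (-0.234213, 0.024608); V <- V + (h/6)(k1 + 2k2 + 2k3 + k4): V^u = 1.7934, V^v = 0.5323


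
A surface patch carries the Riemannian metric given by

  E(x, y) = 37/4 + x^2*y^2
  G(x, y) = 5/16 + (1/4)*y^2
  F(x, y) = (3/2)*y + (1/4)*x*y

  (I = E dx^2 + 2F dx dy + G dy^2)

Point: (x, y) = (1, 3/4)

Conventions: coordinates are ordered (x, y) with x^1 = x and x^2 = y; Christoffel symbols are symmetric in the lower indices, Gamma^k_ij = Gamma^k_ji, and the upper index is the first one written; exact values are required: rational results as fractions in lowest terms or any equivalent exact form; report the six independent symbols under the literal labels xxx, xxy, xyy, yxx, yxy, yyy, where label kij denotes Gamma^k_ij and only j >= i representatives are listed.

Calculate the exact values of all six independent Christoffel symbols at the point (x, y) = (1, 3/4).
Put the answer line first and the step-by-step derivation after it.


Answer: Gamma_xxx = 1017/2789, Gamma_xxy = 348/2789, Gamma_xyy = 560/2789, Gamma_yxx = -6408/2789, Gamma_yxy = -1008/2789, Gamma_yyy = -468/2789

E = 157/16, F = 21/16, G = 29/64 at the point
E_x = 9/8, E_y = 3/2, F_x = 3/16, F_y = 7/4, G_x = 0, G_y = 3/8
EG - F^2 = 2789/1024;  g^inv = (1024/2789) * [[29/64, -21/16], [-21/16, 157/16]]
first-kind symbols [ij,l] = (1/2)(d_i g_jl + d_j g_il - d_l g_ij): [xx,x] = E_x/2 = 9/16, [xx,y] = F_x - E_y/2 = -9/16, [xy,x] = E_y/2 = 3/4, [xy,y] = G_x/2 = 0, [yy,x] = F_y - G_x/2 = 7/4, [yy,y] = G_y/2 = 3/16
Gamma^x_ij = (G*[ij,x] - F*[ij,y])/(EG - F^2), Gamma^y_ij = (E*[ij,y] - F*[ij,x])/(EG - F^2)


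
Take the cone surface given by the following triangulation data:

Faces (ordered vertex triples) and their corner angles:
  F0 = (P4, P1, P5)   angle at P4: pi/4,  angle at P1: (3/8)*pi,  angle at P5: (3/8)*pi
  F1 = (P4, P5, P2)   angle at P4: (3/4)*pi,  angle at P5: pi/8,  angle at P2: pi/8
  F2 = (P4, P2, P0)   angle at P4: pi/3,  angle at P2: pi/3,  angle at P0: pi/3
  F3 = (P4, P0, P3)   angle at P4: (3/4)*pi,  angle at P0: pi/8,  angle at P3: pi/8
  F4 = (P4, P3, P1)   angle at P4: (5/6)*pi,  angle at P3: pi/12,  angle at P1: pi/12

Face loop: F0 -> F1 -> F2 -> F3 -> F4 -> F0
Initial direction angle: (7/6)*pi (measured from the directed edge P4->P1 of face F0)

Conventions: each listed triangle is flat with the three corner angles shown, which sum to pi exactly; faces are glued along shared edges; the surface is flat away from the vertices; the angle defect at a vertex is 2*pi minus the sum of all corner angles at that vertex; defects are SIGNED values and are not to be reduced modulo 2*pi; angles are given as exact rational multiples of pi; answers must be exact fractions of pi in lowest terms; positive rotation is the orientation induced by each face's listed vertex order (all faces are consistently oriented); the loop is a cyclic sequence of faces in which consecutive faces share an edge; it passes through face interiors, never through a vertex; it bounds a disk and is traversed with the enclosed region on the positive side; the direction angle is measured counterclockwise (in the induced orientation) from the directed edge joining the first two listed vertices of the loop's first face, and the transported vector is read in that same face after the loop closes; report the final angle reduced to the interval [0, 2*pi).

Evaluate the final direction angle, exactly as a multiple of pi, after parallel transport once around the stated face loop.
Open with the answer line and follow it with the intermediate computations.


Answer: final direction angle = pi/4

enclosed vertex P4: corner angles sum to (35/12)*pi, defect = 2*pi - (35/12)*pi = (-11/12)*pi
summing the enclosed defects onto the initial angle, mod 2*pi in the induced orientation:
final angle = (7/6)*pi - (11/12)*pi = pi/4 (mod 2*pi)


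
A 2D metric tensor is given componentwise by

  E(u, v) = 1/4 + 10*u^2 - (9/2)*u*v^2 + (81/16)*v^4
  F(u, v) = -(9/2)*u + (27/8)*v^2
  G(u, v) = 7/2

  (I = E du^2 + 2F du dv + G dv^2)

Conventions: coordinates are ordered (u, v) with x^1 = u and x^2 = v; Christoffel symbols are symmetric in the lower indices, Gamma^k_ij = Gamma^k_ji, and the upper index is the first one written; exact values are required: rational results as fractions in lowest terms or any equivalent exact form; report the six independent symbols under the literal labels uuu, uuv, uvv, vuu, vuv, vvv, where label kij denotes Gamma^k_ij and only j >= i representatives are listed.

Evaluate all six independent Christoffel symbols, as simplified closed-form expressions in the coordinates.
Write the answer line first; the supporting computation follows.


Answer: Gamma_uuu = (1296*u^2*v - 3888*u*v^3 + 944*u + 2187*v^5 + 468*v^2)/(944*u^2 + 936*u*v^2 + 405*v^4 + 56), Gamma_uuv = (-1008*u*v + 2268*v^3)/(944*u^2 + 936*u*v^2 + 405*v^4 + 56), Gamma_uvv = 1512*v/(944*u^2 + 936*u*v^2 + 405*v^4 + 56), Gamma_vuu = (5760*u^3*v - 15552*u^2*v^3 + 8748*u*v^5 - 3024*u*v^2 + 144*u*v - 6561*v^7 - 1944*v^4 - 324*v^3 - 144)/(1888*u^2 + 1872*u*v^2 + 810*v^4 + 112), Gamma_vuv = (-1296*u^2*v + 3888*u*v^3 - 2187*v^5)/(944*u^2 + 936*u*v^2 + 405*v^4 + 56), Gamma_vvv = (1944*u*v - 1458*v^3)/(944*u^2 + 936*u*v^2 + 405*v^4 + 56)

E = 1/4 + 10*u^2 - (9/2)*u*v^2 + (81/16)*v^4; F = -(9/2)*u + (27/8)*v^2; G = 7/2
Gamma^k_ij = (1/2) g^{kl} (d_i g_jl + d_j g_il - d_l g_ij), with g^inv = (1/(EG-F^2)) [[G, -F], [-F, E]]
first partials: E_u = 20*u - (9/2)*v^2, E_v = -9*u*v + (81/4)*v^3, F_u = -9/2, F_v = (27/4)*v, G_u = 0, G_v = 0
D = EG - F^2 = 7/8 + (59/4)*u^2 + (117/8)*u*v^2 + (405/64)*v^4
expanded: Gamma^u_uu = (G E_u - 2F F_u + F E_v)/(2D), Gamma^u_uv = (G E_v - F G_u)/(2D), Gamma^u_vv = (2G F_v - G G_u - F G_v)/(2D), Gamma^v_uu = (2E F_u - E E_v - F E_u)/(2D), Gamma^v_uv = (E G_u - F E_v)/(2D), Gamma^v_vv = (E G_v - 2F F_v + F G_u)/(2D); substitute and cancel common factors


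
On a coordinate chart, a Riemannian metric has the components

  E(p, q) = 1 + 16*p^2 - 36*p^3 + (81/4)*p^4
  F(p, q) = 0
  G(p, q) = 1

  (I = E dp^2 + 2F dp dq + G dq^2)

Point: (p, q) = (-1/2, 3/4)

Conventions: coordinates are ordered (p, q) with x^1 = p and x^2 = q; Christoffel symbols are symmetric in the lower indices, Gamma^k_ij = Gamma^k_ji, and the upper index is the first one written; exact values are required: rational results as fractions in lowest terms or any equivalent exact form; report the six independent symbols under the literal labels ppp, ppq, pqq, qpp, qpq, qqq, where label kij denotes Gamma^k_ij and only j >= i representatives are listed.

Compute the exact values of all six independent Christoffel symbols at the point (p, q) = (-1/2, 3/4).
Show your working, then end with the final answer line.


E = 689/64, F = 0, G = 1 at the point
E_p = -425/8, E_q = 0, F_p = 0, F_q = 0, G_p = 0, G_q = 0
EG - F^2 = 689/64;  g^inv = (64/689) * [[1, 0], [0, 689/64]]
first-kind symbols [ij,l] = (1/2)(d_i g_jl + d_j g_il - d_l g_ij): [pp,p] = E_p/2 = -425/16, [pp,q] = F_p - E_q/2 = 0, [pq,p] = E_q/2 = 0, [pq,q] = G_p/2 = 0, [qq,p] = F_q - G_p/2 = 0, [qq,q] = G_q/2 = 0
Gamma^p_ij = (G*[ij,p] - F*[ij,q])/(EG - F^2), Gamma^q_ij = (E*[ij,q] - F*[ij,p])/(EG - F^2)

Answer: Gamma_ppp = -1700/689, Gamma_ppq = 0, Gamma_pqq = 0, Gamma_qpp = 0, Gamma_qpq = 0, Gamma_qqq = 0


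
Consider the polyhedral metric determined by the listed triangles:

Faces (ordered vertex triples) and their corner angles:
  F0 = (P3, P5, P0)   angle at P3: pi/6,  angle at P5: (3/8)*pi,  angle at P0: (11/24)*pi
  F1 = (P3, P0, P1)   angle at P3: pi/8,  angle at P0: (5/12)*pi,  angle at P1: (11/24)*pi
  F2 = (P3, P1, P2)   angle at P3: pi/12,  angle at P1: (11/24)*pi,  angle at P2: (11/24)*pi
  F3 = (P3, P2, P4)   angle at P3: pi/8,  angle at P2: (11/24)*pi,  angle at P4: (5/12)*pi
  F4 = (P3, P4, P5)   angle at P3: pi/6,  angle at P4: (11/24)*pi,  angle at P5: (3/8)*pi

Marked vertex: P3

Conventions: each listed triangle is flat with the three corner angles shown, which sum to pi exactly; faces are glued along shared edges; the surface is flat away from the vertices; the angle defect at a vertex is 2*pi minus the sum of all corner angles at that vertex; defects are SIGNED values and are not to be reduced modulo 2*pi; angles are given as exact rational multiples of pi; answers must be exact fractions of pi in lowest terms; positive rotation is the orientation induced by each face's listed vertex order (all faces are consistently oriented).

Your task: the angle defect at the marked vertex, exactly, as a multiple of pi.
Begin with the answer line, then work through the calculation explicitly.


Answer: defect(P3) = (4/3)*pi

Sum of corner angles at P3: (2/3)*pi
defect = 2*pi - (2/3)*pi


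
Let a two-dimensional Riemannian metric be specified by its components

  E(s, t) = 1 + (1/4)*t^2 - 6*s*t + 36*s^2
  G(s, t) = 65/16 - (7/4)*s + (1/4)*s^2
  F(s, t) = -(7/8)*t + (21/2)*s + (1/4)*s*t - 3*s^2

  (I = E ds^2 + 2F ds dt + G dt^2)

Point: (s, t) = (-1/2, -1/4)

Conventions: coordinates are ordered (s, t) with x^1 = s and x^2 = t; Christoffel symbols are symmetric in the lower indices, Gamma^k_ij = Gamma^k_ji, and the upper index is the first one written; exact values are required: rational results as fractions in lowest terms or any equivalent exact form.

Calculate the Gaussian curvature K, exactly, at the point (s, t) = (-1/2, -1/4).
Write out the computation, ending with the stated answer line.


E = 593/64, F = -23/4, G = 5, EG - F^2 = 849/64 at the point
E_s = -69/2, E_t = 23/8, F_s = 215/16, F_t = -1, G_s = -2, G_t = 0
E_tt = 1/2, F_st = 1/4, G_ss = 1/2
Apply the Brioschi formula K = (det M1 - det M2)/(EG - F^2)^2 over the derivative matrices of E, F, G.
M1 = [[-E_tt/2 + F_st - G_ss/2, E_s/2, F_s - E_t/2], [F_t - G_s/2, E, F], [G_t/2, F, G]] = [[-1/4, -69/4, 12], [0, 593/64, -23/4], [0, -23/4, 5]]; det M1 = -849/256
M2 = [[0, E_t/2, G_s/2], [E_t/2, E, F], [G_s/2, F, G]] = [[0, 23/16, -1], [23/16, 593/64, -23/4], [-1, -23/4, 5]]; det M2 = -785/256
det M1 - det M2 = -1/4; K = -1/4 / (849/64)^2 = -1024/720801

Answer: K = -1024/720801


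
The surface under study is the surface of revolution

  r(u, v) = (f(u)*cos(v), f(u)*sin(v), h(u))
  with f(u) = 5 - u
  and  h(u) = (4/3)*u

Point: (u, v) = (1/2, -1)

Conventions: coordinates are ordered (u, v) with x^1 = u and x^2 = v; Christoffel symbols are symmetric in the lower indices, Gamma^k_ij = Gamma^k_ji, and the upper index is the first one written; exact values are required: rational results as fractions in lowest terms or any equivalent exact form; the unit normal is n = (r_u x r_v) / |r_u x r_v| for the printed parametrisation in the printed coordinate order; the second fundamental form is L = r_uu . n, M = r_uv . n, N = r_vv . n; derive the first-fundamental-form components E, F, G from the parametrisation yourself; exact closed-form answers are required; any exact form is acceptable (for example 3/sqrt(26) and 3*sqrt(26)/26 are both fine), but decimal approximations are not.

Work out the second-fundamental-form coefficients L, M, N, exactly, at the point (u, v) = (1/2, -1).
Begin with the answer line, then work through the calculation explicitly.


Answer: L = 0, M = 0, N = 18/5

f = 9/2, f' = -1, f'' = 0, h' = 4/3, h'' = 0
E = 25/9, F = 0, G = 81/4; answer radicand W^2 = 25/9
unnormalised second-form numerators: l = 0, m = 0, n = 6; L = l/sqrt(25/9), and similarly M = m/sqrt(W^2), N = n/sqrt(W^2)


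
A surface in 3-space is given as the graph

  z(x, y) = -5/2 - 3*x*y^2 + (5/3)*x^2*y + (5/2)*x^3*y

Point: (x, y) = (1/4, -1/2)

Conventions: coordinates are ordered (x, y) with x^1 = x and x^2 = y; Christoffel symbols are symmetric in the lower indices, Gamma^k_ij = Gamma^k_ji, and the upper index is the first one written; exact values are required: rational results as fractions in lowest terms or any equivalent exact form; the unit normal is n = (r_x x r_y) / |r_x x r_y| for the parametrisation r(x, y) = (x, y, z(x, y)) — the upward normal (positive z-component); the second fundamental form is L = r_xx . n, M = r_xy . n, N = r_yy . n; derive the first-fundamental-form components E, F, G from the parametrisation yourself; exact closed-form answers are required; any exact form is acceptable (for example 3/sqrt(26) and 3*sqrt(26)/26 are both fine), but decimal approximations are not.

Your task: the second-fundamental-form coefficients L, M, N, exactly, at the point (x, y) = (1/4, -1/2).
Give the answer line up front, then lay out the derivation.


Answer: L = -1360*sqrt(554549)/554549, M = 1652*sqrt(554549)/554549, N = -576*sqrt(554549)/554549

z_x = -269/192, z_y = 343/384, z_xx = -85/24, z_xy = 413/96, z_yy = -3/2
E = 109225/36864, F = -92267/73728, G = 265105/147456; answer radicand W^2 = 554549/147456
unnormalised second-form numerators: l = -85/24, m = 413/96, n = -3/2; L = l/sqrt(554549/147456), and similarly M = m/sqrt(W^2), N = n/sqrt(W^2)


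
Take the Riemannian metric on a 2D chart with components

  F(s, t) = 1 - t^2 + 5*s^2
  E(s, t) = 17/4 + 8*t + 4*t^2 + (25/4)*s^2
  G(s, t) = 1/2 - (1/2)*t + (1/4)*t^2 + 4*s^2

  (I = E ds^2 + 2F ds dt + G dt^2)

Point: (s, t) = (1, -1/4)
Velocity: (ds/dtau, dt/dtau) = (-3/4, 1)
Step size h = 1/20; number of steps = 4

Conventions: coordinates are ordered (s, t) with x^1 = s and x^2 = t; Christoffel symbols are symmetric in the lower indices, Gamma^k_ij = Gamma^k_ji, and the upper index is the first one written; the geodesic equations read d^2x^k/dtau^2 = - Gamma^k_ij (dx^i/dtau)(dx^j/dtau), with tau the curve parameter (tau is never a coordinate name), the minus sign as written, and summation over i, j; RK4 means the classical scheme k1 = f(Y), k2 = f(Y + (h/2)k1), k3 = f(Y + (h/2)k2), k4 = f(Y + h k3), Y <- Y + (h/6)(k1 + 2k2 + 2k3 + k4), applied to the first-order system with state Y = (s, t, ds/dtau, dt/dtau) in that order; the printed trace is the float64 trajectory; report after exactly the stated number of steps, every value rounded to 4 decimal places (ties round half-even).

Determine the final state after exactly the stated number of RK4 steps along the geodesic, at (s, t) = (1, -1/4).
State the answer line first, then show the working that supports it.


Answer: s = 0.8716, t = -0.0677, ds/dtau = -0.5491, dt/dtau = 0.8422

f(Y) = (ds/dtau, dt/dtau, -Gamma^s_ij Y'^i Y'^j, -Gamma^t_ij Y'^i Y'^j) with the Gammas evaluated at the stage position; h = 0.050000; intermediate values shown to 6 dp
step 0: s = 1.0000, t = -0.2500, ds/dtau = -0.7500, dt/dtau = 1.0000
step 1:
  k1: at (s, t) = (1.000000, -0.250000), (ds/dtau, dt/dtau) = (-0.750000, 1.000000); Gamma_sss = -2.346715, Gamma_sst = -1.836496, Gamma_stt = -2.688321, Gamma_tss = 4.510949, Gamma_tst = 3.211679, Gamma_ttt = 3.372263; k1 = (-0.750000, 1.000000, 1.253604, -1.092153)
  k2: at (s, t) = (0.981250, -0.225000), (ds/dtau, dt/dtau) = (-0.718660, 0.972696); Gamma_sss = -2.008387, Gamma_sst = -1.563329, Gamma_stt = -2.465408, Gamma_tss = 4.085301, Gamma_tst = 2.889596, Gamma_ttt = 3.105833; k2 = (-0.718660, 0.972696, 1.184239, -1.008617)
  k3: at (s, t) = (0.982034, -0.225683), (ds/dtau, dt/dtau) = (-0.720394, 0.974785); Gamma_sss = -2.018482, Gamma_sst = -1.571430, Gamma_stt = -2.472120, Gamma_tss = 4.097972, Gamma_tst = 2.899062, Gamma_ttt = 3.113944; k3 = (-0.720394, 0.974785, 1.189541, -1.013990)
  k4: at (s, t) = (0.963980, -0.201261), (ds/dtau, dt/dtau) = (-0.690523, 0.949301); Gamma_sss = -1.722587, Gamma_sst = -1.334405, Gamma_stt = -2.272235, Gamma_tss = 3.720445, Gamma_tst = 2.619423, Gamma_ttt = 2.873833; k4 = (-0.690523, 0.949301, 1.119599, -0.929671)
  Y <- Y + (h/6)(k1 + 2k2 + 2k3 + k4): s = 0.9640, t = -0.2013, ds/dtau = -0.6907, dt/dtau = 0.9494
step 2:
  k1: at (s, t) = (0.964011, -0.201298), (ds/dtau, dt/dtau) = (-0.690660, 0.949441); Gamma_sss = -1.723029, Gamma_sst = -1.334757, Gamma_stt = -2.272536, Gamma_tss = 3.721011, Gamma_tst = 2.619836, Gamma_ttt = 2.874197; k1 = (-0.690660, 0.949441, 1.119946, -0.930008)
  k2: at (s, t) = (0.946745, -0.177562), (ds/dtau, dt/dtau) = (-0.662662, 0.926191); Gamma_sss = -1.466699, Gamma_sst = -1.131087, Gamma_stt = -2.095164, Gamma_tss = 3.388681, Gamma_tst = 2.379626, Gamma_ttt = 2.660104; k2 = (-0.662662, 0.926191, 1.052940, -0.848959)
  k3: at (s, t) = (0.947445, -0.178143), (ds/dtau, dt/dtau) = (-0.664337, 0.928217); Gamma_sss = -1.473818, Gamma_sst = -1.136711, Gamma_stt = -2.100085, Gamma_tss = 3.397865, Gamma_tst = 2.386150, Gamma_ttt = 2.666108; k3 = (-0.664337, 0.928217, 1.057963, -0.853876)
  k4: at (s, t) = (0.930795, -0.154887), (ds/dtau, dt/dtau) = (-0.637762, 0.906748); Gamma_sss = -1.249220, Gamma_sst = -0.959670, Gamma_stt = -1.941183, Gamma_tss = 3.101598, Gamma_tst = 2.177602, Gamma_ttt = 2.473450; k4 = (-0.637762, 0.906748, 0.994198, -0.776627)
  Y <- Y + (h/6)(k1 + 2k2 + 2k3 + k4): s = 0.9308, t = -0.1549, ds/dtau = -0.6379, dt/dtau = 0.9068
step 3:
  k1: at (s, t) = (0.930825, -0.154923), (ds/dtau, dt/dtau) = (-0.637861, 0.906839); Gamma_sss = -1.249564, Gamma_sst = -0.959940, Gamma_stt = -1.941428, Gamma_tss = 3.102055, Gamma_tst = 2.177918, Gamma_ttt = 2.473749; k1 = (-0.637861, 0.906839, 0.994423, -0.776849)
  k2: at (s, t) = (0.914878, -0.132252), (ds/dtau, dt/dtau) = (-0.613000, 0.887418); Gamma_sss = -1.054225, Gamma_sst = -0.807228, Gamma_stt = -1.800188, Gamma_tss = 2.839224, Gamma_tst = 1.998434, Gamma_ttt = 2.301755; k2 = (-0.613000, 0.887418, 0.935568, -0.705303)
  k3: at (s, t) = (0.915500, -0.132737), (ds/dtau, dt/dtau) = (-0.614472, 0.889206); Gamma_sss = -1.059223, Gamma_sst = -0.811114, Gamma_stt = -1.803749, Gamma_tss = 2.845894, Gamma_tst = 2.002878, Gamma_ttt = 2.306140; k3 = (-0.614472, 0.889206, 0.939767, -0.709263)
  k4: at (s, t) = (0.900101, -0.110462), (ds/dtau, dt/dtau) = (-0.590872, 0.871376); Gamma_sss = -0.887265, Gamma_sst = -0.677772, Gamma_stt = -1.676842, Gamma_tss = 2.609504, Gamma_tst = 1.846666, Gamma_ttt = 2.150956; k4 = (-0.590872, 0.871376, 0.885058, -0.642675)
  Y <- Y + (h/6)(k1 + 2k2 + 2k3 + k4): s = 0.9001, t = -0.1105, ds/dtau = -0.5909, dt/dtau = 0.8714
step 4:
  k1: at (s, t) = (0.900127, -0.110494), (ds/dtau, dt/dtau) = (-0.590943, 0.871433); Gamma_sss = -0.887511, Gamma_sst = -0.677962, Gamma_stt = -1.677024, Gamma_tss = 2.609844, Gamma_tst = 1.846886, Gamma_ttt = 2.151179; k1 = (-0.590943, 0.871433, 0.885199, -0.642818)
  k2: at (s, t) = (0.885354, -0.088708), (ds/dtau, dt/dtau) = (-0.568813, 0.855363); Gamma_sss = -0.737025, Gamma_sst = -0.562255, Gamma_stt = -1.563679, Gamma_tss = 2.397838, Gamma_tst = 1.711932, Gamma_ttt = 2.012005; k2 = (-0.568813, 0.855363, 0.835401, -0.582039)
  k3: at (s, t) = (0.885907, -0.089110), (ds/dtau, dt/dtau) = (-0.570058, 0.856882); Gamma_sss = -0.740571, Gamma_sst = -0.564967, Gamma_stt = -1.566264, Gamma_tss = 2.402778, Gamma_tst = 1.714964, Gamma_ttt = 2.015216; k3 = (-0.570058, 0.856882, 0.838744, -0.585062)
  k4: at (s, t) = (0.871624, -0.067650), (ds/dtau, dt/dtau) = (-0.549006, 0.842180); Gamma_sss = -0.607355, Gamma_sst = -0.463395, Gamma_stt = -1.463954, Gamma_tss = 2.210073, Gamma_tst = 1.597154, Gamma_ttt = 1.889088; k4 = (-0.549006, 0.842180, 0.792884, -0.529074)
  Y <- Y + (h/6)(k1 + 2k2 + 2k3 + k4): s = 0.8716, t = -0.0677, ds/dtau = -0.5491, dt/dtau = 0.8422
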